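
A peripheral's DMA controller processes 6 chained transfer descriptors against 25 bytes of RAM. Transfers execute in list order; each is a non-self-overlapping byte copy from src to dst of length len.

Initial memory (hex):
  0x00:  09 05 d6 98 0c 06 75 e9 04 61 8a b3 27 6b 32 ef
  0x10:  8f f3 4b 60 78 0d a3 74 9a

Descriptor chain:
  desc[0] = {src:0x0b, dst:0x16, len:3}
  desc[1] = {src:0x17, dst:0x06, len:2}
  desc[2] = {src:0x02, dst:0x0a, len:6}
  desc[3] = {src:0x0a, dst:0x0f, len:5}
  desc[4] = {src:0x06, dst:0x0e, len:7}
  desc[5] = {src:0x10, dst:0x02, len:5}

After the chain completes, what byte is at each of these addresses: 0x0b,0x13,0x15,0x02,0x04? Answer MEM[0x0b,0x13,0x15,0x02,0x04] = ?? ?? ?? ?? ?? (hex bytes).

  after D0: wrote 3B at 0x16 = b3276b
  after D1: wrote 2B at 0x06 = 276b
  after D2: wrote 6B at 0x0a = d6980c06276b
  after D3: wrote 5B at 0x0f = d6980c0627
  after D4: wrote 7B at 0x0e = 276b0461d6980c
  after D5: wrote 5B at 0x02 = 0461d6980c
query mem[0x0b]=0x98, mem[0x13]=0x98, mem[0x15]=0x0d, mem[0x02]=0x04, mem[0x04]=0xd6

MEM[0x0b,0x13,0x15,0x02,0x04] = 98 98 0d 04 d6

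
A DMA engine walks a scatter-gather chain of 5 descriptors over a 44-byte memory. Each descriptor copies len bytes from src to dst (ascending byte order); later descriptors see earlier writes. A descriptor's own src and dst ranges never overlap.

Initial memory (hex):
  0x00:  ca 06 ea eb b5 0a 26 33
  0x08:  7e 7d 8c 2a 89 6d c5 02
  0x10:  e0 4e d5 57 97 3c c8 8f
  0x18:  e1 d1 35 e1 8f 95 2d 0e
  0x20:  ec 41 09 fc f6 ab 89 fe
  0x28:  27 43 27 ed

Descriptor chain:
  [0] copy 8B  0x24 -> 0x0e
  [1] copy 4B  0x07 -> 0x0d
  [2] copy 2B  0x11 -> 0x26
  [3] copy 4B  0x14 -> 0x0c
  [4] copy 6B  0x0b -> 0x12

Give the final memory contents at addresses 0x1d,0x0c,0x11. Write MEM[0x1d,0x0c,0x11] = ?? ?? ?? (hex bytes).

MEM[0x1d,0x0c,0x11] = 95 27 fe

#0 dst[0x0e+8] := {0xf6,0xab,0x89,0xfe,0x27,0x43,0x27,0xed}
#1 dst[0x0d+4] := {0x33,0x7e,0x7d,0x8c}
#2 dst[0x26+2] := {0xfe,0x27}
#3 dst[0x0c+4] := {0x27,0xed,0xc8,0x8f}
#4 dst[0x12+6] := {0x2a,0x27,0xed,0xc8,0x8f,0x8c}
query mem[0x1d]=0x95, mem[0x0c]=0x27, mem[0x11]=0xfe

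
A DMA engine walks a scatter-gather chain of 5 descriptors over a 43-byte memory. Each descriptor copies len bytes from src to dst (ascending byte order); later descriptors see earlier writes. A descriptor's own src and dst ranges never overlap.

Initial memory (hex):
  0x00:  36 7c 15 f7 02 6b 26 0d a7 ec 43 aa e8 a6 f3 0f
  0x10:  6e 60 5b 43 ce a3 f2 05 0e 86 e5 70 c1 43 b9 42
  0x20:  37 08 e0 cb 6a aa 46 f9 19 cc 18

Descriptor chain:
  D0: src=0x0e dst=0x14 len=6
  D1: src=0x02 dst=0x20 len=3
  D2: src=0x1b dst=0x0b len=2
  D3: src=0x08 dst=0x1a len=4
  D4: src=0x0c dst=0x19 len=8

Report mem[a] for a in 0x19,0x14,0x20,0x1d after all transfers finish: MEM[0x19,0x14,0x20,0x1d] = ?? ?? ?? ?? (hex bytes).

  after D0: wrote 6B at 0x14 = f30f6e605b43
  after D1: wrote 3B at 0x20 = 15f702
  after D2: wrote 2B at 0x0b = 70c1
  after D3: wrote 4B at 0x1a = a7ec4370
  after D4: wrote 8B at 0x19 = c1a6f30f6e605b43
query mem[0x19]=0xc1, mem[0x14]=0xf3, mem[0x20]=0x43, mem[0x1d]=0x6e

MEM[0x19,0x14,0x20,0x1d] = c1 f3 43 6e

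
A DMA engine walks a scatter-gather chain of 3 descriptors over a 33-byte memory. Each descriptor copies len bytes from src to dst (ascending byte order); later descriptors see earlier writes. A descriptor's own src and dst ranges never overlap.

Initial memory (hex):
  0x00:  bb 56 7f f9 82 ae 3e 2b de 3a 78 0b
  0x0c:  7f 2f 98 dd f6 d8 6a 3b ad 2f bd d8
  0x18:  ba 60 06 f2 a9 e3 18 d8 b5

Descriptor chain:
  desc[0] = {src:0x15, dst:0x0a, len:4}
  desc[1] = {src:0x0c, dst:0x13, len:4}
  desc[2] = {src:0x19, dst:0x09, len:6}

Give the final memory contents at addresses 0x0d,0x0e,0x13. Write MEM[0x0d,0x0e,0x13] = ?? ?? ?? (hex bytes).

MEM[0x0d,0x0e,0x13] = e3 18 d8

#0 dst[0x0a+4] := {0x2f,0xbd,0xd8,0xba}
#1 dst[0x13+4] := {0xd8,0xba,0x98,0xdd}
#2 dst[0x09+6] := {0x60,0x06,0xf2,0xa9,0xe3,0x18}
query mem[0x0d]=0xe3, mem[0x0e]=0x18, mem[0x13]=0xd8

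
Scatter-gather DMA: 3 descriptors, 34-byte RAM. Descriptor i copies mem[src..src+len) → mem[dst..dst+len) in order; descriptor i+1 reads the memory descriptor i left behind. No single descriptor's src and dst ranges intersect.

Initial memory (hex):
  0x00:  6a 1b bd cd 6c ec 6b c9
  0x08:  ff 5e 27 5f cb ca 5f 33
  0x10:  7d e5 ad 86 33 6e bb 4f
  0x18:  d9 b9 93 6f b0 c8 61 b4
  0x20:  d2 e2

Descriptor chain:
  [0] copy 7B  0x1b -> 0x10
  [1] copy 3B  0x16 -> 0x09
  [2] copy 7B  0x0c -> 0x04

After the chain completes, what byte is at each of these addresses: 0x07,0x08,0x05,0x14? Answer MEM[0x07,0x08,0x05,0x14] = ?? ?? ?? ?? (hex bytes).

MEM[0x07,0x08,0x05,0x14] = 33 6f ca b4

D0: mem[0x10..0x16] <- [6f b0 c8 61 b4 d2 e2]
D1: mem[0x09..0x0b] <- [e2 4f d9]
D2: mem[0x04..0x0a] <- [cb ca 5f 33 6f b0 c8]
query mem[0x07]=0x33, mem[0x08]=0x6f, mem[0x05]=0xca, mem[0x14]=0xb4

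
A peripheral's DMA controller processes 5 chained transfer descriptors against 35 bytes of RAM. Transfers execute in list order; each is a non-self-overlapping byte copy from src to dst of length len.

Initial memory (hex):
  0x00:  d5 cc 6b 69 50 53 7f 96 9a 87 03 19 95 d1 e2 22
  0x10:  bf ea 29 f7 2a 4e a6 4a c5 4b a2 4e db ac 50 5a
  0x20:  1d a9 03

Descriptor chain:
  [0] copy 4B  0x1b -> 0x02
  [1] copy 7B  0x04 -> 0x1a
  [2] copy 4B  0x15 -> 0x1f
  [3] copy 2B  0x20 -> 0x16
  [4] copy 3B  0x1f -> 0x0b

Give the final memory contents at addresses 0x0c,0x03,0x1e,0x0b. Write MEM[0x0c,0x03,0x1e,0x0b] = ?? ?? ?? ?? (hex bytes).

D0: mem[0x02..0x05] <- [4e db ac 50]
D1: mem[0x1a..0x20] <- [ac 50 7f 96 9a 87 03]
D2: mem[0x1f..0x22] <- [4e a6 4a c5]
D3: mem[0x16..0x17] <- [a6 4a]
D4: mem[0x0b..0x0d] <- [4e a6 4a]
query mem[0x0c]=0xa6, mem[0x03]=0xdb, mem[0x1e]=0x9a, mem[0x0b]=0x4e

MEM[0x0c,0x03,0x1e,0x0b] = a6 db 9a 4e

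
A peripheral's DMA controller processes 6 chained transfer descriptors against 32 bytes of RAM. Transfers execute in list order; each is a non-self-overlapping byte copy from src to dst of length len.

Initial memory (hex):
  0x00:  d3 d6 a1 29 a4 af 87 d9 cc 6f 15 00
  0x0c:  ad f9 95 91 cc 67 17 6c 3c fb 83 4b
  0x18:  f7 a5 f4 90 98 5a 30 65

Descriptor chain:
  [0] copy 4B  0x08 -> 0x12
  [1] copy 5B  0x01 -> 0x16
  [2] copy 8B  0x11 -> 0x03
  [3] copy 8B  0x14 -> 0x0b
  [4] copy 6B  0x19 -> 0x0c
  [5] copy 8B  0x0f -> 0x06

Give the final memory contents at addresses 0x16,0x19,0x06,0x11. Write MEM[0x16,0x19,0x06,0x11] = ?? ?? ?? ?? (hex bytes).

#0 dst[0x12+4] := {0xcc,0x6f,0x15,0x00}
#1 dst[0x16+5] := {0xd6,0xa1,0x29,0xa4,0xaf}
#2 dst[0x03+8] := {0x67,0xcc,0x6f,0x15,0x00,0xd6,0xa1,0x29}
#3 dst[0x0b+8] := {0x15,0x00,0xd6,0xa1,0x29,0xa4,0xaf,0x90}
#4 dst[0x0c+6] := {0xa4,0xaf,0x90,0x98,0x5a,0x30}
#5 dst[0x06+8] := {0x98,0x5a,0x30,0x90,0x6f,0x15,0x00,0xd6}
query mem[0x16]=0xd6, mem[0x19]=0xa4, mem[0x06]=0x98, mem[0x11]=0x30

MEM[0x16,0x19,0x06,0x11] = d6 a4 98 30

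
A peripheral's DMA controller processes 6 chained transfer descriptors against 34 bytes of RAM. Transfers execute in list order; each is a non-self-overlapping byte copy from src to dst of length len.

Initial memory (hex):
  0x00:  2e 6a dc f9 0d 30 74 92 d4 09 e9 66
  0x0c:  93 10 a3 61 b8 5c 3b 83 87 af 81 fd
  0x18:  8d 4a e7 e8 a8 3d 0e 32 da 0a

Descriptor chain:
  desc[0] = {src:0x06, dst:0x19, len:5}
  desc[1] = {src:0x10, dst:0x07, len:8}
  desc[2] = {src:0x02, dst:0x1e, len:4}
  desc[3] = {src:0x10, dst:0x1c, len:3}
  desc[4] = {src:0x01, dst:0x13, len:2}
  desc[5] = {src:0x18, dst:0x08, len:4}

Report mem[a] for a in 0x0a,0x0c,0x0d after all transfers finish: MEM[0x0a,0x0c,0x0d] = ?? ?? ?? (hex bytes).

D0: mem[0x19..0x1d] <- [74 92 d4 09 e9]
D1: mem[0x07..0x0e] <- [b8 5c 3b 83 87 af 81 fd]
D2: mem[0x1e..0x21] <- [dc f9 0d 30]
D3: mem[0x1c..0x1e] <- [b8 5c 3b]
D4: mem[0x13..0x14] <- [6a dc]
D5: mem[0x08..0x0b] <- [8d 74 92 d4]
query mem[0x0a]=0x92, mem[0x0c]=0xaf, mem[0x0d]=0x81

MEM[0x0a,0x0c,0x0d] = 92 af 81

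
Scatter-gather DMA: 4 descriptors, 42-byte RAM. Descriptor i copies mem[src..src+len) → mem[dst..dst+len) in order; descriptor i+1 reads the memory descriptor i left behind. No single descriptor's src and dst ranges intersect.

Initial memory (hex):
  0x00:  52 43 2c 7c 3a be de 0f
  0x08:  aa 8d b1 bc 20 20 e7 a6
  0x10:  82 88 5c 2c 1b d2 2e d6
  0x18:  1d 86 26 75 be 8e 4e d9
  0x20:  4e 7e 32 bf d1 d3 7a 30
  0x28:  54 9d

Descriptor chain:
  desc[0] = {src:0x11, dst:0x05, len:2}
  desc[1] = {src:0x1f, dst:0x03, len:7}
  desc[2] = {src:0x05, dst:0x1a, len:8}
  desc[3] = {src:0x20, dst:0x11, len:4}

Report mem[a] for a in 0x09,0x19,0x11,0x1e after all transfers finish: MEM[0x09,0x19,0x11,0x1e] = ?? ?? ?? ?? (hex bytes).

  after D0: wrote 2B at 0x05 = 885c
  after D1: wrote 7B at 0x03 = d94e7e32bfd1d3
  after D2: wrote 8B at 0x1a = 7e32bfd1d3b1bc20
  after D3: wrote 4B at 0x11 = bc2032bf
query mem[0x09]=0xd3, mem[0x19]=0x86, mem[0x11]=0xbc, mem[0x1e]=0xd3

MEM[0x09,0x19,0x11,0x1e] = d3 86 bc d3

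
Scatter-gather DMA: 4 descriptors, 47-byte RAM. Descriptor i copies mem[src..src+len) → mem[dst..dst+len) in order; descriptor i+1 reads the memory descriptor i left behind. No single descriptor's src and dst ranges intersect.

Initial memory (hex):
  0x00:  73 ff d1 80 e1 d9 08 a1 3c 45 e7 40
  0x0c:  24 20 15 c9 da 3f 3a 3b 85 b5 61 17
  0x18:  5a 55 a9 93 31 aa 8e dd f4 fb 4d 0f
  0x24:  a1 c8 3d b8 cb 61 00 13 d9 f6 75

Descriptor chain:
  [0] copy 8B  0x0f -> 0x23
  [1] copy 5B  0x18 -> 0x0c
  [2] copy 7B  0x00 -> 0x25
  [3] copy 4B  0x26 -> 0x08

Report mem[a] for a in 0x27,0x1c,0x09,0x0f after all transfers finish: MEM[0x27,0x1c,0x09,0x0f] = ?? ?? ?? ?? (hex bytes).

D0: mem[0x23..0x2a] <- [c9 da 3f 3a 3b 85 b5 61]
D1: mem[0x0c..0x10] <- [5a 55 a9 93 31]
D2: mem[0x25..0x2b] <- [73 ff d1 80 e1 d9 08]
D3: mem[0x08..0x0b] <- [ff d1 80 e1]
query mem[0x27]=0xd1, mem[0x1c]=0x31, mem[0x09]=0xd1, mem[0x0f]=0x93

MEM[0x27,0x1c,0x09,0x0f] = d1 31 d1 93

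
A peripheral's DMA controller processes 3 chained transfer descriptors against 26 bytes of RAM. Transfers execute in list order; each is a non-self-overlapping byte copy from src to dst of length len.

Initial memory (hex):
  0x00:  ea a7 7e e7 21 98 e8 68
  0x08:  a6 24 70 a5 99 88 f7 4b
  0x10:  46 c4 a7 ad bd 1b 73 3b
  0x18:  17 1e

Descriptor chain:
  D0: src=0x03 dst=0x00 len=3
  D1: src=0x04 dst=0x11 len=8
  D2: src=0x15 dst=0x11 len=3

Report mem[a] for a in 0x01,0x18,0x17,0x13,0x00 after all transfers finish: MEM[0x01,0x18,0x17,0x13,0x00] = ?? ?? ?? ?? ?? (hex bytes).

MEM[0x01,0x18,0x17,0x13,0x00] = 21 a5 70 70 e7

#0 dst[0x00+3] := {0xe7,0x21,0x98}
#1 dst[0x11+8] := {0x21,0x98,0xe8,0x68,0xa6,0x24,0x70,0xa5}
#2 dst[0x11+3] := {0xa6,0x24,0x70}
query mem[0x01]=0x21, mem[0x18]=0xa5, mem[0x17]=0x70, mem[0x13]=0x70, mem[0x00]=0xe7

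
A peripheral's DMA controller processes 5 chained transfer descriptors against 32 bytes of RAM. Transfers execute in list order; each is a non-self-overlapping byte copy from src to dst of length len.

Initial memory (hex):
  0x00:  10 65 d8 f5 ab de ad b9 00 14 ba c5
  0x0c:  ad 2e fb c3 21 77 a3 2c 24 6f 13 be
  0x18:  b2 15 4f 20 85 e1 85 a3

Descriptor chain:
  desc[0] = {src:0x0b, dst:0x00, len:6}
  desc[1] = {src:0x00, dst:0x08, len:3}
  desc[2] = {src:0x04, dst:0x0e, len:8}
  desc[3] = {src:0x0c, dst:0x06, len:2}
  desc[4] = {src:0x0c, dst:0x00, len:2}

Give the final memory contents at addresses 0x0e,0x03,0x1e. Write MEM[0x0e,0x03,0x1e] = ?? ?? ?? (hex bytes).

MEM[0x0e,0x03,0x1e] = c3 fb 85

D0: mem[0x00..0x05] <- [c5 ad 2e fb c3 21]
D1: mem[0x08..0x0a] <- [c5 ad 2e]
D2: mem[0x0e..0x15] <- [c3 21 ad b9 c5 ad 2e c5]
D3: mem[0x06..0x07] <- [ad 2e]
D4: mem[0x00..0x01] <- [ad 2e]
query mem[0x0e]=0xc3, mem[0x03]=0xfb, mem[0x1e]=0x85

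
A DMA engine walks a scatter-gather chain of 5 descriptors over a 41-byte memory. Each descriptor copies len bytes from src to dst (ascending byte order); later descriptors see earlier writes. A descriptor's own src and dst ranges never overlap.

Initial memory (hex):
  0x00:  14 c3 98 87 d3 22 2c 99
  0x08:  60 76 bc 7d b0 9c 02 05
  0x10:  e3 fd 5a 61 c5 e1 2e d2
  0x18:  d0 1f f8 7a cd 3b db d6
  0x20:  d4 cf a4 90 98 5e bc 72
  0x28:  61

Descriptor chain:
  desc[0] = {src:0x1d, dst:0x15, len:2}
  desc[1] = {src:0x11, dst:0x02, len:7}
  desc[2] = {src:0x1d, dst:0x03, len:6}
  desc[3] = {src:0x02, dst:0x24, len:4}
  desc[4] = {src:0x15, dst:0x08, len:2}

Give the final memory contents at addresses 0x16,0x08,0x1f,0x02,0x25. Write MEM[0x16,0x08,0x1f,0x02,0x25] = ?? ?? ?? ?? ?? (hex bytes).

MEM[0x16,0x08,0x1f,0x02,0x25] = db 3b d6 fd 3b

D0: mem[0x15..0x16] <- [3b db]
D1: mem[0x02..0x08] <- [fd 5a 61 c5 3b db d2]
D2: mem[0x03..0x08] <- [3b db d6 d4 cf a4]
D3: mem[0x24..0x27] <- [fd 3b db d6]
D4: mem[0x08..0x09] <- [3b db]
query mem[0x16]=0xdb, mem[0x08]=0x3b, mem[0x1f]=0xd6, mem[0x02]=0xfd, mem[0x25]=0x3b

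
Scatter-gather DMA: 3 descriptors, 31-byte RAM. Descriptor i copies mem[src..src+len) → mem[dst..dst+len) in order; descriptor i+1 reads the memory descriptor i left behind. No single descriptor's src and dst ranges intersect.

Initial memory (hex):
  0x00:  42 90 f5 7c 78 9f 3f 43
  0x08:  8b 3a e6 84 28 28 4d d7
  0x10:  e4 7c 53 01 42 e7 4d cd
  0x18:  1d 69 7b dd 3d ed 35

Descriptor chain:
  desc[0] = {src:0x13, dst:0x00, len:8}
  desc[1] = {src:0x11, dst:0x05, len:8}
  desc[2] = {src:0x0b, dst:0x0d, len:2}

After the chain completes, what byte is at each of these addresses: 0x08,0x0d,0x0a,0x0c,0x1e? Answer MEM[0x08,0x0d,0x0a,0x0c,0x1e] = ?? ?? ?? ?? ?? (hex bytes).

D0: mem[0x00..0x07] <- [01 42 e7 4d cd 1d 69 7b]
D1: mem[0x05..0x0c] <- [7c 53 01 42 e7 4d cd 1d]
D2: mem[0x0d..0x0e] <- [cd 1d]
query mem[0x08]=0x42, mem[0x0d]=0xcd, mem[0x0a]=0x4d, mem[0x0c]=0x1d, mem[0x1e]=0x35

MEM[0x08,0x0d,0x0a,0x0c,0x1e] = 42 cd 4d 1d 35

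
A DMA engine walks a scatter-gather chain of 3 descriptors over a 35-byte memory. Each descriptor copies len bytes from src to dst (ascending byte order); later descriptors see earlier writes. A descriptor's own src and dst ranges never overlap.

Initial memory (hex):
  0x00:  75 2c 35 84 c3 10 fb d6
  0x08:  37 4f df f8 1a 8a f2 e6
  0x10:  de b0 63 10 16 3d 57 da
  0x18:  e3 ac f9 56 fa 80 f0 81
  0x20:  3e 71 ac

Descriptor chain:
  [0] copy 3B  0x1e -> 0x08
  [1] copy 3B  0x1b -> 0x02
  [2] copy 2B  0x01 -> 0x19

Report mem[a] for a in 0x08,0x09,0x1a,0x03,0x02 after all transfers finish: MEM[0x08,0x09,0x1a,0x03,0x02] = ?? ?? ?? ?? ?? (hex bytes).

MEM[0x08,0x09,0x1a,0x03,0x02] = f0 81 56 fa 56

  after D0: wrote 3B at 0x08 = f0813e
  after D1: wrote 3B at 0x02 = 56fa80
  after D2: wrote 2B at 0x19 = 2c56
query mem[0x08]=0xf0, mem[0x09]=0x81, mem[0x1a]=0x56, mem[0x03]=0xfa, mem[0x02]=0x56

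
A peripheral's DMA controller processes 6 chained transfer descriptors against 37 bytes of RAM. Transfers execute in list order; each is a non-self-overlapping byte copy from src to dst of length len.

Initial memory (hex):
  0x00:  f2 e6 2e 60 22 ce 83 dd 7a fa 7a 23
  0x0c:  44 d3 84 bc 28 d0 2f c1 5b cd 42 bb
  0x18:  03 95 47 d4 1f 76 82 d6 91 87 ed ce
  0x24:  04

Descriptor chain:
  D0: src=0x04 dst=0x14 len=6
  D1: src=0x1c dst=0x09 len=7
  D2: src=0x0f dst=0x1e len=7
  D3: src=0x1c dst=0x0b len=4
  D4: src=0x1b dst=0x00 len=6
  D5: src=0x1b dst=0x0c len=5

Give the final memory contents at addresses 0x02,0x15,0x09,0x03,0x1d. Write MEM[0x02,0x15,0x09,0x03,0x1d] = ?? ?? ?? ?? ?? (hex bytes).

MEM[0x02,0x15,0x09,0x03,0x1d] = 76 ce 1f ed 76

  after D0: wrote 6B at 0x14 = 22ce83dd7afa
  after D1: wrote 7B at 0x09 = 1f7682d69187ed
  after D2: wrote 7B at 0x1e = ed28d02fc122ce
  after D3: wrote 4B at 0x0b = 1f76ed28
  after D4: wrote 6B at 0x00 = d41f76ed28d0
  after D5: wrote 5B at 0x0c = d41f76ed28
query mem[0x02]=0x76, mem[0x15]=0xce, mem[0x09]=0x1f, mem[0x03]=0xed, mem[0x1d]=0x76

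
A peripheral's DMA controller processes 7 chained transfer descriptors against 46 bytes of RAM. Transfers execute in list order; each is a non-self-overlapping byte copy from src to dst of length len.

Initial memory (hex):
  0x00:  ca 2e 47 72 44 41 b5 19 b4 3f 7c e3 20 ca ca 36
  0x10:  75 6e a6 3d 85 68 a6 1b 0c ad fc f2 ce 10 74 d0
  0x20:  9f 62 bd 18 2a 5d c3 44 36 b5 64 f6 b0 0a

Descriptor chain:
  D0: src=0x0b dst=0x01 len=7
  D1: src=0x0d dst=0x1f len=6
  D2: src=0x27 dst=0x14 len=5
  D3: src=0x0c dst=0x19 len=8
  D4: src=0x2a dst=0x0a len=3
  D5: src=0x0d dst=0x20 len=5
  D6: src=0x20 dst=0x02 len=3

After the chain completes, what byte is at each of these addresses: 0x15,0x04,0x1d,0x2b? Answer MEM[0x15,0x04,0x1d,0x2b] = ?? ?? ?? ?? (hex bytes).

#0 dst[0x01+7] := {0xe3,0x20,0xca,0xca,0x36,0x75,0x6e}
#1 dst[0x1f+6] := {0xca,0xca,0x36,0x75,0x6e,0xa6}
#2 dst[0x14+5] := {0x44,0x36,0xb5,0x64,0xf6}
#3 dst[0x19+8] := {0x20,0xca,0xca,0x36,0x75,0x6e,0xa6,0x3d}
#4 dst[0x0a+3] := {0x64,0xf6,0xb0}
#5 dst[0x20+5] := {0xca,0xca,0x36,0x75,0x6e}
#6 dst[0x02+3] := {0xca,0xca,0x36}
query mem[0x15]=0x36, mem[0x04]=0x36, mem[0x1d]=0x75, mem[0x2b]=0xf6

MEM[0x15,0x04,0x1d,0x2b] = 36 36 75 f6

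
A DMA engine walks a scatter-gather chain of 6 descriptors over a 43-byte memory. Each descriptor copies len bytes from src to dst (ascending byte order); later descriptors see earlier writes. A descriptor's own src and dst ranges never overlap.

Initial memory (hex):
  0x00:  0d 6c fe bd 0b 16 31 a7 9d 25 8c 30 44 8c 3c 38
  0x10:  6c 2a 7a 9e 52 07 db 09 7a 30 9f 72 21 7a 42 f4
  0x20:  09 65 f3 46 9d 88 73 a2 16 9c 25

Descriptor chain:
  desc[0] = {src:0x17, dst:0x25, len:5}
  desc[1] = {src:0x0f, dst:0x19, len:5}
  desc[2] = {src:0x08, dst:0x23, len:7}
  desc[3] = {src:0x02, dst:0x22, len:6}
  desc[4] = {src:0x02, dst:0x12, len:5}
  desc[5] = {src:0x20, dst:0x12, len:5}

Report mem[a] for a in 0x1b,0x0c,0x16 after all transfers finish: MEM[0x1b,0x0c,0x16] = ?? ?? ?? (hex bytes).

MEM[0x1b,0x0c,0x16] = 2a 44 0b

  after D0: wrote 5B at 0x25 = 097a309f72
  after D1: wrote 5B at 0x19 = 386c2a7a9e
  after D2: wrote 7B at 0x23 = 9d258c30448c3c
  after D3: wrote 6B at 0x22 = febd0b1631a7
  after D4: wrote 5B at 0x12 = febd0b1631
  after D5: wrote 5B at 0x12 = 0965febd0b
query mem[0x1b]=0x2a, mem[0x0c]=0x44, mem[0x16]=0x0b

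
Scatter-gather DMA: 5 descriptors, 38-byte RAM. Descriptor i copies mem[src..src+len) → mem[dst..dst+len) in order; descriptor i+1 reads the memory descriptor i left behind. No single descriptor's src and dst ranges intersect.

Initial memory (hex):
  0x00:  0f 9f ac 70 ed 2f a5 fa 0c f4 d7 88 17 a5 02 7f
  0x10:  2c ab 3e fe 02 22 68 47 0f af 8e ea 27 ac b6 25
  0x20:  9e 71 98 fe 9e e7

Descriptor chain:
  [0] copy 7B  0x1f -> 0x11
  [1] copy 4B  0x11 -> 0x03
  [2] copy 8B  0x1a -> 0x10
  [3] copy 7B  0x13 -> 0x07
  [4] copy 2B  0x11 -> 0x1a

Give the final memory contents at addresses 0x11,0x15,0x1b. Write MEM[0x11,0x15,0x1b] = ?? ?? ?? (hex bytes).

MEM[0x11,0x15,0x1b] = ea 25 27

D0: mem[0x11..0x17] <- [25 9e 71 98 fe 9e e7]
D1: mem[0x03..0x06] <- [25 9e 71 98]
D2: mem[0x10..0x17] <- [8e ea 27 ac b6 25 9e 71]
D3: mem[0x07..0x0d] <- [ac b6 25 9e 71 0f af]
D4: mem[0x1a..0x1b] <- [ea 27]
query mem[0x11]=0xea, mem[0x15]=0x25, mem[0x1b]=0x27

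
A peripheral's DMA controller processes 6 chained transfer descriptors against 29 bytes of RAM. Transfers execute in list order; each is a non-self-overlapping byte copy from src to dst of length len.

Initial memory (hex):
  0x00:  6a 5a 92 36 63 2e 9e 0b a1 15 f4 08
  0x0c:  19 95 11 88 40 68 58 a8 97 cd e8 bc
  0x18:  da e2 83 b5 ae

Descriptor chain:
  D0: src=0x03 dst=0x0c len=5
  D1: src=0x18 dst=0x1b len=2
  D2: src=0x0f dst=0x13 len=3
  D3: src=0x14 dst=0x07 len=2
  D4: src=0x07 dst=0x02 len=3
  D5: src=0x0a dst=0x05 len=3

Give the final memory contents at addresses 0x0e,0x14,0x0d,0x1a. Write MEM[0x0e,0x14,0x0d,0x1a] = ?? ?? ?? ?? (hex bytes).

[0] 0x03->0x0c len=5 : 36 63 2e 9e 0b
[1] 0x18->0x1b len=2 : da e2
[2] 0x0f->0x13 len=3 : 9e 0b 68
[3] 0x14->0x07 len=2 : 0b 68
[4] 0x07->0x02 len=3 : 0b 68 15
[5] 0x0a->0x05 len=3 : f4 08 36
query mem[0x0e]=0x2e, mem[0x14]=0x0b, mem[0x0d]=0x63, mem[0x1a]=0x83

MEM[0x0e,0x14,0x0d,0x1a] = 2e 0b 63 83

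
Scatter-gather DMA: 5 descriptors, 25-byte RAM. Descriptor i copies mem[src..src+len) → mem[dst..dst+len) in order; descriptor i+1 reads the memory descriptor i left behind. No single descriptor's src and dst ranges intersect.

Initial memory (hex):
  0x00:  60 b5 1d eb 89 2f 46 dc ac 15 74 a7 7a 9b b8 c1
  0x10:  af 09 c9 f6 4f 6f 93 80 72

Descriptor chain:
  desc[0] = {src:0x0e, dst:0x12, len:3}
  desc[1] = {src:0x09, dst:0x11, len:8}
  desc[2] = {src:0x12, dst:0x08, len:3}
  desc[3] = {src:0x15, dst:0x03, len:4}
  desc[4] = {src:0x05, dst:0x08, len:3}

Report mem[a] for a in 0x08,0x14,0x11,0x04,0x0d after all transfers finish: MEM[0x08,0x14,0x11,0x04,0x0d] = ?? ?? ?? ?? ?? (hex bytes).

  after D0: wrote 3B at 0x12 = b8c1af
  after D1: wrote 8B at 0x11 = 1574a77a9bb8c1af
  after D2: wrote 3B at 0x08 = 74a77a
  after D3: wrote 4B at 0x03 = 9bb8c1af
  after D4: wrote 3B at 0x08 = c1afdc
query mem[0x08]=0xc1, mem[0x14]=0x7a, mem[0x11]=0x15, mem[0x04]=0xb8, mem[0x0d]=0x9b

MEM[0x08,0x14,0x11,0x04,0x0d] = c1 7a 15 b8 9b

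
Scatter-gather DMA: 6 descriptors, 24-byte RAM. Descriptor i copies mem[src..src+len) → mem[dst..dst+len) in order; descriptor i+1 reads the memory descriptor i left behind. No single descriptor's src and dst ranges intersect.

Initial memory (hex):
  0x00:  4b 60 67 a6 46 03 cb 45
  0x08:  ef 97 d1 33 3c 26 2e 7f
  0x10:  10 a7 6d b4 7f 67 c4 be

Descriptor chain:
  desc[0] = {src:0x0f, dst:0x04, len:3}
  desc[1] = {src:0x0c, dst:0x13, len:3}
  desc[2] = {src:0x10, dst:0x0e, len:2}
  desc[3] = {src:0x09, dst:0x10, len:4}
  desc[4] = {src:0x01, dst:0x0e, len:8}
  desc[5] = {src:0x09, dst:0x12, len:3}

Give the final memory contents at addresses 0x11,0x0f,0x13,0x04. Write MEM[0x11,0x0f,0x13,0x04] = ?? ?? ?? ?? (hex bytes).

MEM[0x11,0x0f,0x13,0x04] = 7f 67 d1 7f

D0: mem[0x04..0x06] <- [7f 10 a7]
D1: mem[0x13..0x15] <- [3c 26 2e]
D2: mem[0x0e..0x0f] <- [10 a7]
D3: mem[0x10..0x13] <- [97 d1 33 3c]
D4: mem[0x0e..0x15] <- [60 67 a6 7f 10 a7 45 ef]
D5: mem[0x12..0x14] <- [97 d1 33]
query mem[0x11]=0x7f, mem[0x0f]=0x67, mem[0x13]=0xd1, mem[0x04]=0x7f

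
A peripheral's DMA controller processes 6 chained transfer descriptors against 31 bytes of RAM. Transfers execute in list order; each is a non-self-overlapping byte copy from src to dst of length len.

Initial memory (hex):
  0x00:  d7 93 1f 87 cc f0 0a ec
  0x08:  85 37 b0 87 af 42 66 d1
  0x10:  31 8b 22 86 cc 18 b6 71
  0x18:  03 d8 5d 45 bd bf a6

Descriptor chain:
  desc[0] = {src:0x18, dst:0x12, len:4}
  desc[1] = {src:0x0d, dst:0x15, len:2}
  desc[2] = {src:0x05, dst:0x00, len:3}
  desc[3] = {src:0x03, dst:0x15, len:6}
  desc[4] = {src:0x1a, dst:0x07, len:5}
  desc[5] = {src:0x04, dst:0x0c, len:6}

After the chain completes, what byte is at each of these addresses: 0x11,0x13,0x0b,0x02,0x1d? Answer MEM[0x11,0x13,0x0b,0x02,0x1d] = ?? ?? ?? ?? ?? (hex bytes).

MEM[0x11,0x13,0x0b,0x02,0x1d] = bd d8 a6 ec bf

#0 dst[0x12+4] := {0x03,0xd8,0x5d,0x45}
#1 dst[0x15+2] := {0x42,0x66}
#2 dst[0x00+3] := {0xf0,0x0a,0xec}
#3 dst[0x15+6] := {0x87,0xcc,0xf0,0x0a,0xec,0x85}
#4 dst[0x07+5] := {0x85,0x45,0xbd,0xbf,0xa6}
#5 dst[0x0c+6] := {0xcc,0xf0,0x0a,0x85,0x45,0xbd}
query mem[0x11]=0xbd, mem[0x13]=0xd8, mem[0x0b]=0xa6, mem[0x02]=0xec, mem[0x1d]=0xbf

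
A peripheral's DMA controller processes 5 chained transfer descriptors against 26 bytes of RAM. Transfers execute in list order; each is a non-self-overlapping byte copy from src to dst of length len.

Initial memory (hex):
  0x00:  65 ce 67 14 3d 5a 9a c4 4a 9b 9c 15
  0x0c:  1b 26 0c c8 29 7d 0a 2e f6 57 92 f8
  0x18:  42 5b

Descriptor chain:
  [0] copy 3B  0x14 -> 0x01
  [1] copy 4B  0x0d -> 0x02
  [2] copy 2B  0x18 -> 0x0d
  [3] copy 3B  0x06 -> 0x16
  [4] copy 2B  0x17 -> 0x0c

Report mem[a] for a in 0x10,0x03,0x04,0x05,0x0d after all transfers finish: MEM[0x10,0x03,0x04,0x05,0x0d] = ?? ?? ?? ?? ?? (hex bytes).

#0 dst[0x01+3] := {0xf6,0x57,0x92}
#1 dst[0x02+4] := {0x26,0x0c,0xc8,0x29}
#2 dst[0x0d+2] := {0x42,0x5b}
#3 dst[0x16+3] := {0x9a,0xc4,0x4a}
#4 dst[0x0c+2] := {0xc4,0x4a}
query mem[0x10]=0x29, mem[0x03]=0x0c, mem[0x04]=0xc8, mem[0x05]=0x29, mem[0x0d]=0x4a

MEM[0x10,0x03,0x04,0x05,0x0d] = 29 0c c8 29 4a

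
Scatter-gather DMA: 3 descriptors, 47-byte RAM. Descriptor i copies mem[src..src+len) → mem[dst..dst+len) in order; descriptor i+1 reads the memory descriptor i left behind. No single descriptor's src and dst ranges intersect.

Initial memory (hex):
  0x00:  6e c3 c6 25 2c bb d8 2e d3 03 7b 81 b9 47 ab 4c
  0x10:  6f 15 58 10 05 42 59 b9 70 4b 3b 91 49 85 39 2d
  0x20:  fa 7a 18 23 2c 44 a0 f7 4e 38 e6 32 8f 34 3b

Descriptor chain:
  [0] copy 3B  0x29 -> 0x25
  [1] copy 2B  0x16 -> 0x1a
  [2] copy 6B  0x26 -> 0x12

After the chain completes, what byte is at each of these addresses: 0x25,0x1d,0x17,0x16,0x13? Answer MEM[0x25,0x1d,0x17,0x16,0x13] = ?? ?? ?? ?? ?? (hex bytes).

MEM[0x25,0x1d,0x17,0x16,0x13] = 38 85 32 e6 32

[0] 0x29->0x25 len=3 : 38 e6 32
[1] 0x16->0x1a len=2 : 59 b9
[2] 0x26->0x12 len=6 : e6 32 4e 38 e6 32
query mem[0x25]=0x38, mem[0x1d]=0x85, mem[0x17]=0x32, mem[0x16]=0xe6, mem[0x13]=0x32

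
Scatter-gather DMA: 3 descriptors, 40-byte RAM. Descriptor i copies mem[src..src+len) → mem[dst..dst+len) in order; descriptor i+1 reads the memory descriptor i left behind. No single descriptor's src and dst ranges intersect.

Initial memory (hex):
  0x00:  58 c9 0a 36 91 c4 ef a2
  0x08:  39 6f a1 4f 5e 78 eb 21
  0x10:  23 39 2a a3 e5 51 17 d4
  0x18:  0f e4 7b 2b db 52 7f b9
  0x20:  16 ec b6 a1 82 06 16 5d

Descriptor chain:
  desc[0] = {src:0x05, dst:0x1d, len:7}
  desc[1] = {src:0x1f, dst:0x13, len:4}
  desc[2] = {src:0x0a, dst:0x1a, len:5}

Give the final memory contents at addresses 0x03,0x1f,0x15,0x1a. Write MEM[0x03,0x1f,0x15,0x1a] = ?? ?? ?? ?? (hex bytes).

[0] 0x05->0x1d len=7 : c4 ef a2 39 6f a1 4f
[1] 0x1f->0x13 len=4 : a2 39 6f a1
[2] 0x0a->0x1a len=5 : a1 4f 5e 78 eb
query mem[0x03]=0x36, mem[0x1f]=0xa2, mem[0x15]=0x6f, mem[0x1a]=0xa1

MEM[0x03,0x1f,0x15,0x1a] = 36 a2 6f a1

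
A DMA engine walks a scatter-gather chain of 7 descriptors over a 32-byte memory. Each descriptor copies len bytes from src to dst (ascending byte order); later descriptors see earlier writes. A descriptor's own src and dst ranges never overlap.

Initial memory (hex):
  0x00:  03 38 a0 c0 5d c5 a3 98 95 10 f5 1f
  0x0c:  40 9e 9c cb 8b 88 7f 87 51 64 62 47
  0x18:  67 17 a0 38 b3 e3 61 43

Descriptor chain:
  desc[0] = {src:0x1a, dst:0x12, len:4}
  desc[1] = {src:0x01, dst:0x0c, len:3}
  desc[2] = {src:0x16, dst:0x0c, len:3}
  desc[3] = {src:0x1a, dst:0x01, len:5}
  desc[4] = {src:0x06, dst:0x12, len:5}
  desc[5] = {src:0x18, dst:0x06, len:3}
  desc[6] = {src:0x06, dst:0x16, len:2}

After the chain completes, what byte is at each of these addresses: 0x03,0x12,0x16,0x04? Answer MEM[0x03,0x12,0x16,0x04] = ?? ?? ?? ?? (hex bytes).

#0 dst[0x12+4] := {0xa0,0x38,0xb3,0xe3}
#1 dst[0x0c+3] := {0x38,0xa0,0xc0}
#2 dst[0x0c+3] := {0x62,0x47,0x67}
#3 dst[0x01+5] := {0xa0,0x38,0xb3,0xe3,0x61}
#4 dst[0x12+5] := {0xa3,0x98,0x95,0x10,0xf5}
#5 dst[0x06+3] := {0x67,0x17,0xa0}
#6 dst[0x16+2] := {0x67,0x17}
query mem[0x03]=0xb3, mem[0x12]=0xa3, mem[0x16]=0x67, mem[0x04]=0xe3

MEM[0x03,0x12,0x16,0x04] = b3 a3 67 e3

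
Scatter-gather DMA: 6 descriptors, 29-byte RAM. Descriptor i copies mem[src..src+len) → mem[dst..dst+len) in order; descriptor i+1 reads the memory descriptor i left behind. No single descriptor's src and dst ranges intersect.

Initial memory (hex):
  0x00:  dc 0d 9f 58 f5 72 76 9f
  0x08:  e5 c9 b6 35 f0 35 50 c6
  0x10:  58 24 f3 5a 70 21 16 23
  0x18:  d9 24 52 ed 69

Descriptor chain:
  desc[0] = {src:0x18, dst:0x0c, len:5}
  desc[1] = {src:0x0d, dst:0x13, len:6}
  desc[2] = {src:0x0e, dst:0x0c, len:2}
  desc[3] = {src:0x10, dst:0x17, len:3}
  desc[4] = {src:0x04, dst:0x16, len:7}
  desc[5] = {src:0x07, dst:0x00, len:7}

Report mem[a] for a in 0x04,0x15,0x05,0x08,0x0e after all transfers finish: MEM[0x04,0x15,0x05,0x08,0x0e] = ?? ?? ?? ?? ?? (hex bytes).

#0 dst[0x0c+5] := {0xd9,0x24,0x52,0xed,0x69}
#1 dst[0x13+6] := {0x24,0x52,0xed,0x69,0x24,0xf3}
#2 dst[0x0c+2] := {0x52,0xed}
#3 dst[0x17+3] := {0x69,0x24,0xf3}
#4 dst[0x16+7] := {0xf5,0x72,0x76,0x9f,0xe5,0xc9,0xb6}
#5 dst[0x00+7] := {0x9f,0xe5,0xc9,0xb6,0x35,0x52,0xed}
query mem[0x04]=0x35, mem[0x15]=0xed, mem[0x05]=0x52, mem[0x08]=0xe5, mem[0x0e]=0x52

MEM[0x04,0x15,0x05,0x08,0x0e] = 35 ed 52 e5 52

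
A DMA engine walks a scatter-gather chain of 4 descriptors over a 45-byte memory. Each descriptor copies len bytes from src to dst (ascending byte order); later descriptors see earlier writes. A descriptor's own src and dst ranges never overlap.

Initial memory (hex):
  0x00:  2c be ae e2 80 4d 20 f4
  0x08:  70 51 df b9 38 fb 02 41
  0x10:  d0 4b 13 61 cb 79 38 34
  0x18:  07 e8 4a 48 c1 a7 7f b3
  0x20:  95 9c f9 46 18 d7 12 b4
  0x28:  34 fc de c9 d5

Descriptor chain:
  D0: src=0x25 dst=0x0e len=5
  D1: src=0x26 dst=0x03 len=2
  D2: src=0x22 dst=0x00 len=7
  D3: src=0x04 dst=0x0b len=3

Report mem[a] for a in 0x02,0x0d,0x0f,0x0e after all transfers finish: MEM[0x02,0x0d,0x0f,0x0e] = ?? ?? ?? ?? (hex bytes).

MEM[0x02,0x0d,0x0f,0x0e] = 18 34 12 d7

D0: mem[0x0e..0x12] <- [d7 12 b4 34 fc]
D1: mem[0x03..0x04] <- [12 b4]
D2: mem[0x00..0x06] <- [f9 46 18 d7 12 b4 34]
D3: mem[0x0b..0x0d] <- [12 b4 34]
query mem[0x02]=0x18, mem[0x0d]=0x34, mem[0x0f]=0x12, mem[0x0e]=0xd7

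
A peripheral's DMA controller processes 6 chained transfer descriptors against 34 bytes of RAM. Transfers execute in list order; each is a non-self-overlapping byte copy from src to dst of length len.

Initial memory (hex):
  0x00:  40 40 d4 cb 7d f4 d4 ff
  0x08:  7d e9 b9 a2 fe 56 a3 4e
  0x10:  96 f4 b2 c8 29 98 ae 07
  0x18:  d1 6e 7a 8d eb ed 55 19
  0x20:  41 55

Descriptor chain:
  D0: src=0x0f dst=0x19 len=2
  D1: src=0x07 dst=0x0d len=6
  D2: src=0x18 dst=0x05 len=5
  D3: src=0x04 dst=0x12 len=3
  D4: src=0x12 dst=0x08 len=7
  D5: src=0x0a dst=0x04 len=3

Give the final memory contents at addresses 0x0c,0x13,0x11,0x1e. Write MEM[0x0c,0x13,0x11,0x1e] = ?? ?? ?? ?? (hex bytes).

MEM[0x0c,0x13,0x11,0x1e] = ae d1 a2 55

D0: mem[0x19..0x1a] <- [4e 96]
D1: mem[0x0d..0x12] <- [ff 7d e9 b9 a2 fe]
D2: mem[0x05..0x09] <- [d1 4e 96 8d eb]
D3: mem[0x12..0x14] <- [7d d1 4e]
D4: mem[0x08..0x0e] <- [7d d1 4e 98 ae 07 d1]
D5: mem[0x04..0x06] <- [4e 98 ae]
query mem[0x0c]=0xae, mem[0x13]=0xd1, mem[0x11]=0xa2, mem[0x1e]=0x55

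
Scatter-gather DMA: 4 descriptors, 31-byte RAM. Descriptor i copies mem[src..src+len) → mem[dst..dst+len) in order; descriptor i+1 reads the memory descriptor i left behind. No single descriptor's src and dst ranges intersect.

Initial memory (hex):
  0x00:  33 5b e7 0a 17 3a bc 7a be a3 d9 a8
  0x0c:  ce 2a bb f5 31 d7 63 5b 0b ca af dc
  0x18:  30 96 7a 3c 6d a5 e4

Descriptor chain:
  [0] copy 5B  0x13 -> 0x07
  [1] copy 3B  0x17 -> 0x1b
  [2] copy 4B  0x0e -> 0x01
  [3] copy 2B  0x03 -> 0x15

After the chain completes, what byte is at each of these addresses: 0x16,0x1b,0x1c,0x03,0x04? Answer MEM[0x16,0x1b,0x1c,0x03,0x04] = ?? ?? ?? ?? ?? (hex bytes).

MEM[0x16,0x1b,0x1c,0x03,0x04] = d7 dc 30 31 d7

#0 dst[0x07+5] := {0x5b,0x0b,0xca,0xaf,0xdc}
#1 dst[0x1b+3] := {0xdc,0x30,0x96}
#2 dst[0x01+4] := {0xbb,0xf5,0x31,0xd7}
#3 dst[0x15+2] := {0x31,0xd7}
query mem[0x16]=0xd7, mem[0x1b]=0xdc, mem[0x1c]=0x30, mem[0x03]=0x31, mem[0x04]=0xd7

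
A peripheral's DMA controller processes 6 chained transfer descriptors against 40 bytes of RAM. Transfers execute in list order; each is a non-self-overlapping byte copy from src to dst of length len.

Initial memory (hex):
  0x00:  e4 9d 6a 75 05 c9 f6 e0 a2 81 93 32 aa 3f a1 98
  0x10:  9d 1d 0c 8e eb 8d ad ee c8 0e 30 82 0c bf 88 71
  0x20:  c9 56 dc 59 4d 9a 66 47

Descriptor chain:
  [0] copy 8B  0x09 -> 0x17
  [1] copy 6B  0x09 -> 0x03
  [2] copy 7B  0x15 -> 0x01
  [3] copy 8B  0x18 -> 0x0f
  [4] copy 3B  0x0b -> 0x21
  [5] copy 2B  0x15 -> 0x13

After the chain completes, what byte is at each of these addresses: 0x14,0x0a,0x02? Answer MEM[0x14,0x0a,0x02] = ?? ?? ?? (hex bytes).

MEM[0x14,0x0a,0x02] = 71 93 ad

D0: mem[0x17..0x1e] <- [81 93 32 aa 3f a1 98 9d]
D1: mem[0x03..0x08] <- [81 93 32 aa 3f a1]
D2: mem[0x01..0x07] <- [8d ad 81 93 32 aa 3f]
D3: mem[0x0f..0x16] <- [93 32 aa 3f a1 98 9d 71]
D4: mem[0x21..0x23] <- [32 aa 3f]
D5: mem[0x13..0x14] <- [9d 71]
query mem[0x14]=0x71, mem[0x0a]=0x93, mem[0x02]=0xad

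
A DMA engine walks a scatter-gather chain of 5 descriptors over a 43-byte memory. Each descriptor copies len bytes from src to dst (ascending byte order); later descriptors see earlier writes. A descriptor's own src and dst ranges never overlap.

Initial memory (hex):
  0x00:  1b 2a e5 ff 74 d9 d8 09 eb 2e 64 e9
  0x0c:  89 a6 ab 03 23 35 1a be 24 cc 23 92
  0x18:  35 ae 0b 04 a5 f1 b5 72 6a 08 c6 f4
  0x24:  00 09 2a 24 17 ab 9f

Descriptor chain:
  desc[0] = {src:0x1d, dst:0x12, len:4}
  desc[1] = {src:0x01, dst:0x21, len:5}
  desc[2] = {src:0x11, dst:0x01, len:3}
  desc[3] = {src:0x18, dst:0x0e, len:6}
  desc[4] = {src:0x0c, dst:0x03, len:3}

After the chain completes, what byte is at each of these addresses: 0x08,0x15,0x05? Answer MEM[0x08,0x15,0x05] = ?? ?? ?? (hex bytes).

[0] 0x1d->0x12 len=4 : f1 b5 72 6a
[1] 0x01->0x21 len=5 : 2a e5 ff 74 d9
[2] 0x11->0x01 len=3 : 35 f1 b5
[3] 0x18->0x0e len=6 : 35 ae 0b 04 a5 f1
[4] 0x0c->0x03 len=3 : 89 a6 35
query mem[0x08]=0xeb, mem[0x15]=0x6a, mem[0x05]=0x35

MEM[0x08,0x15,0x05] = eb 6a 35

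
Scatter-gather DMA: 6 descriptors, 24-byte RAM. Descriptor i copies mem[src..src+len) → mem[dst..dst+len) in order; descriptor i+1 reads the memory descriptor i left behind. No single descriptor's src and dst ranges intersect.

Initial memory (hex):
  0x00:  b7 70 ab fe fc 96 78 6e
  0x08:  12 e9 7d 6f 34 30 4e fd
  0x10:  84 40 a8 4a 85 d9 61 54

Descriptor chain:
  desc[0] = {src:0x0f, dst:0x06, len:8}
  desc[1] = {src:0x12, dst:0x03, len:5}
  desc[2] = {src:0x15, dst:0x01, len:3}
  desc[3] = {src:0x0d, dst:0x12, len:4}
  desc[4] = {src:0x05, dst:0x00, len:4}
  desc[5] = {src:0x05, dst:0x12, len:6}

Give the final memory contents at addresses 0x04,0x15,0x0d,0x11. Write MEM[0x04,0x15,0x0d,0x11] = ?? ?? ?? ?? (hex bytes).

MEM[0x04,0x15,0x0d,0x11] = 4a 40 61 40

D0: mem[0x06..0x0d] <- [fd 84 40 a8 4a 85 d9 61]
D1: mem[0x03..0x07] <- [a8 4a 85 d9 61]
D2: mem[0x01..0x03] <- [d9 61 54]
D3: mem[0x12..0x15] <- [61 4e fd 84]
D4: mem[0x00..0x03] <- [85 d9 61 40]
D5: mem[0x12..0x17] <- [85 d9 61 40 a8 4a]
query mem[0x04]=0x4a, mem[0x15]=0x40, mem[0x0d]=0x61, mem[0x11]=0x40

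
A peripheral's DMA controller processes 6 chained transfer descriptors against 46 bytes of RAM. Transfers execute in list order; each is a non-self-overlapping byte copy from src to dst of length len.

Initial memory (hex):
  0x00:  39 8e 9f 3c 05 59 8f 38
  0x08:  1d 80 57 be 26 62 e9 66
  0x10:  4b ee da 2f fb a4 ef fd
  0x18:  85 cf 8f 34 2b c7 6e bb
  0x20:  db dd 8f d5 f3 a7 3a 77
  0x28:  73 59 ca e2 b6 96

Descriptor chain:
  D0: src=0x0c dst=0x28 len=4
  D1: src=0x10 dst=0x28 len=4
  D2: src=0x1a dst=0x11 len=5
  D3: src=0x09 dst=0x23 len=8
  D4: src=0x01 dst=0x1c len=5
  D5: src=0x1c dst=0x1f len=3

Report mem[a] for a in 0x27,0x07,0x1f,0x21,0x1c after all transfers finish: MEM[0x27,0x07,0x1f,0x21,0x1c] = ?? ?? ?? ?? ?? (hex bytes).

MEM[0x27,0x07,0x1f,0x21,0x1c] = 62 38 8e 3c 8e

[0] 0x0c->0x28 len=4 : 26 62 e9 66
[1] 0x10->0x28 len=4 : 4b ee da 2f
[2] 0x1a->0x11 len=5 : 8f 34 2b c7 6e
[3] 0x09->0x23 len=8 : 80 57 be 26 62 e9 66 4b
[4] 0x01->0x1c len=5 : 8e 9f 3c 05 59
[5] 0x1c->0x1f len=3 : 8e 9f 3c
query mem[0x27]=0x62, mem[0x07]=0x38, mem[0x1f]=0x8e, mem[0x21]=0x3c, mem[0x1c]=0x8e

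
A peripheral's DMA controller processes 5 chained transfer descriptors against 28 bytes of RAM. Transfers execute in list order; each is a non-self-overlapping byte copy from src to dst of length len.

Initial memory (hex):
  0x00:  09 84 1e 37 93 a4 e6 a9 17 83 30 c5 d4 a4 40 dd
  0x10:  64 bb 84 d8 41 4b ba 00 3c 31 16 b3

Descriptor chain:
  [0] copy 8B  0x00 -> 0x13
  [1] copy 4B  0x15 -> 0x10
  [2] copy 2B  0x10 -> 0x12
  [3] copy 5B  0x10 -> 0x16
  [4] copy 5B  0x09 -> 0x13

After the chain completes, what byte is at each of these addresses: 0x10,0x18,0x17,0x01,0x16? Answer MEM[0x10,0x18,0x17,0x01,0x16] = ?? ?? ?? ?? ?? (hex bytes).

MEM[0x10,0x18,0x17,0x01,0x16] = 1e 1e a4 84 d4

  after D0: wrote 8B at 0x13 = 09841e3793a4e6a9
  after D1: wrote 4B at 0x10 = 1e3793a4
  after D2: wrote 2B at 0x12 = 1e37
  after D3: wrote 5B at 0x16 = 1e371e3784
  after D4: wrote 5B at 0x13 = 8330c5d4a4
query mem[0x10]=0x1e, mem[0x18]=0x1e, mem[0x17]=0xa4, mem[0x01]=0x84, mem[0x16]=0xd4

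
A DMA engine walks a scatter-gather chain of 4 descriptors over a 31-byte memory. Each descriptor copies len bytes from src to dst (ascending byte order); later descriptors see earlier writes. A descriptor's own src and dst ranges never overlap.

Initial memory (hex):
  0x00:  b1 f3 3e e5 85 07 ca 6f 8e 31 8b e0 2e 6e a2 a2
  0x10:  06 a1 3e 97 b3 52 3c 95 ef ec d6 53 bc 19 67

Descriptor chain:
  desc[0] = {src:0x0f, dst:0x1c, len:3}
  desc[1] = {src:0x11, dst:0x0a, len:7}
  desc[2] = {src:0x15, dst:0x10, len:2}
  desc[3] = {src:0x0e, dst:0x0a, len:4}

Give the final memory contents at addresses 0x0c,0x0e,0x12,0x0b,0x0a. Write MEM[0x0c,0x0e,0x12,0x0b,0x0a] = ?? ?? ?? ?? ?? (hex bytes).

[0] 0x0f->0x1c len=3 : a2 06 a1
[1] 0x11->0x0a len=7 : a1 3e 97 b3 52 3c 95
[2] 0x15->0x10 len=2 : 52 3c
[3] 0x0e->0x0a len=4 : 52 3c 52 3c
query mem[0x0c]=0x52, mem[0x0e]=0x52, mem[0x12]=0x3e, mem[0x0b]=0x3c, mem[0x0a]=0x52

MEM[0x0c,0x0e,0x12,0x0b,0x0a] = 52 52 3e 3c 52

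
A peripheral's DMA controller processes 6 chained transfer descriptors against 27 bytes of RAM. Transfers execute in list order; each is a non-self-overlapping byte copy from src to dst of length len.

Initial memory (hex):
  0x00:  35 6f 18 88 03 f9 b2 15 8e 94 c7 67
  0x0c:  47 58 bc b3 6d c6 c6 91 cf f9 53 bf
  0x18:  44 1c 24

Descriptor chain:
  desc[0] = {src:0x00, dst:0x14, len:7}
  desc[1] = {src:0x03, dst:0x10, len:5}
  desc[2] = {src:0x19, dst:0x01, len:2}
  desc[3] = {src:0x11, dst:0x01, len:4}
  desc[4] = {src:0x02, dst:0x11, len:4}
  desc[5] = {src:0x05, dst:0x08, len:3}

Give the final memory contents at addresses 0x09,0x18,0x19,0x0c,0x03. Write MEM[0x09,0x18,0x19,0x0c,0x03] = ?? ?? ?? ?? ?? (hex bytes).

MEM[0x09,0x18,0x19,0x0c,0x03] = b2 03 f9 47 b2

[0] 0x00->0x14 len=7 : 35 6f 18 88 03 f9 b2
[1] 0x03->0x10 len=5 : 88 03 f9 b2 15
[2] 0x19->0x01 len=2 : f9 b2
[3] 0x11->0x01 len=4 : 03 f9 b2 15
[4] 0x02->0x11 len=4 : f9 b2 15 f9
[5] 0x05->0x08 len=3 : f9 b2 15
query mem[0x09]=0xb2, mem[0x18]=0x03, mem[0x19]=0xf9, mem[0x0c]=0x47, mem[0x03]=0xb2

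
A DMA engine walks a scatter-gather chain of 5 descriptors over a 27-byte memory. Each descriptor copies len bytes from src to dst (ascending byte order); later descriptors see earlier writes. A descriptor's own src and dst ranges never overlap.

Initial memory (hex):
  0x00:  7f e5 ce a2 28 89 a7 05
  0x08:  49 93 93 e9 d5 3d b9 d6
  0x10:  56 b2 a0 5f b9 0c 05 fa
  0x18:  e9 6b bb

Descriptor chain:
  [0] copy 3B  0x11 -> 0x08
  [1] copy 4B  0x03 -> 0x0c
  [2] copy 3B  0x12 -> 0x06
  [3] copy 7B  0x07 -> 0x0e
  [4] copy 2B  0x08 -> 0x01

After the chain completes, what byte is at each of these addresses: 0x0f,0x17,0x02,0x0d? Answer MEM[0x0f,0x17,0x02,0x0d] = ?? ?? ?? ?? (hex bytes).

[0] 0x11->0x08 len=3 : b2 a0 5f
[1] 0x03->0x0c len=4 : a2 28 89 a7
[2] 0x12->0x06 len=3 : a0 5f b9
[3] 0x07->0x0e len=7 : 5f b9 a0 5f e9 a2 28
[4] 0x08->0x01 len=2 : b9 a0
query mem[0x0f]=0xb9, mem[0x17]=0xfa, mem[0x02]=0xa0, mem[0x0d]=0x28

MEM[0x0f,0x17,0x02,0x0d] = b9 fa a0 28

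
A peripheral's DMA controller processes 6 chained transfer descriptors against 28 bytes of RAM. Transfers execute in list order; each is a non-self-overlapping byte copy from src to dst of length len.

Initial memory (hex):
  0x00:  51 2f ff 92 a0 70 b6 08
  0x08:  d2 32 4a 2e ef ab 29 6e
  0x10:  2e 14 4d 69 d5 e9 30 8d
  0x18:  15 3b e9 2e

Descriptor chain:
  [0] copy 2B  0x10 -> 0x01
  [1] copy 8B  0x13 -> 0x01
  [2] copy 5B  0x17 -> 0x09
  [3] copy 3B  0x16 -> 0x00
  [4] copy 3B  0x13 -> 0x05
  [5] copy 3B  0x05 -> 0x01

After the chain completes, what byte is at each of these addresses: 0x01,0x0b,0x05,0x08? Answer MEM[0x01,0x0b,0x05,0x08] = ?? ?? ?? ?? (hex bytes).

MEM[0x01,0x0b,0x05,0x08] = 69 3b 69 e9

D0: mem[0x01..0x02] <- [2e 14]
D1: mem[0x01..0x08] <- [69 d5 e9 30 8d 15 3b e9]
D2: mem[0x09..0x0d] <- [8d 15 3b e9 2e]
D3: mem[0x00..0x02] <- [30 8d 15]
D4: mem[0x05..0x07] <- [69 d5 e9]
D5: mem[0x01..0x03] <- [69 d5 e9]
query mem[0x01]=0x69, mem[0x0b]=0x3b, mem[0x05]=0x69, mem[0x08]=0xe9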